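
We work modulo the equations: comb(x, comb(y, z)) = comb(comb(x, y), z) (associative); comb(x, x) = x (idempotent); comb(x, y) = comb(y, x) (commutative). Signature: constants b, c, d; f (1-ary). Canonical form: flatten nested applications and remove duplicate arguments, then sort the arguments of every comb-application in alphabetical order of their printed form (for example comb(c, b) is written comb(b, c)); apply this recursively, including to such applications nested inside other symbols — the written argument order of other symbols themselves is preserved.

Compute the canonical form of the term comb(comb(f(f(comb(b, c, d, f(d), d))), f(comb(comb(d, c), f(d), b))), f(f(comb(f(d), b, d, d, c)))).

Merge nested applications:  comb(f(f(comb(b, c, d, f(d), d))), f(comb(comb(d, c), f(d), b)), f(f(comb(f(d), b, d, d, c))))
Inside:  f(f(comb(b, c, d, f(d), d)))  →  f(f(comb(b, c, d, f(d))))
Simplify inside:  f(comb(comb(d, c), f(d), b))  →  f(comb(b, c, d, f(d)))
Simplify inside:  f(f(comb(f(d), b, d, d, c)))  →  f(f(comb(b, c, d, f(d))))
Deduplicate:  drop duplicate f(f(comb(b, c, d, f(d))))
Sort:  comb(f(comb(b, c, d, f(d))), f(f(comb(b, c, d, f(d)))))

Answer: comb(f(comb(b, c, d, f(d))), f(f(comb(b, c, d, f(d)))))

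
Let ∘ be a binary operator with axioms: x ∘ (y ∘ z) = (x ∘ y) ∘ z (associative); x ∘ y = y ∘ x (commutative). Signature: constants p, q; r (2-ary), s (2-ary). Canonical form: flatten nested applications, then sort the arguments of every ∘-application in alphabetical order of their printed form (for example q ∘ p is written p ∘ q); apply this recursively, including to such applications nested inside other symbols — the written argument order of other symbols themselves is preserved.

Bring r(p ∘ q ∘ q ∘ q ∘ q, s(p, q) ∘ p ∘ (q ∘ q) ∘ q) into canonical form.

Answer: r(p ∘ q ∘ q ∘ q ∘ q, p ∘ q ∘ q ∘ q ∘ s(p, q))

Derivation:
Descend into:  s(p, q) ∘ p ∘ (q ∘ q) ∘ q
Flatten:  s(p, q) ∘ p ∘ q ∘ q ∘ q
Sort:  p ∘ q ∘ q ∘ q ∘ s(p, q)
Put back:  r(p ∘ q ∘ q ∘ q ∘ q, p ∘ q ∘ q ∘ q ∘ s(p, q))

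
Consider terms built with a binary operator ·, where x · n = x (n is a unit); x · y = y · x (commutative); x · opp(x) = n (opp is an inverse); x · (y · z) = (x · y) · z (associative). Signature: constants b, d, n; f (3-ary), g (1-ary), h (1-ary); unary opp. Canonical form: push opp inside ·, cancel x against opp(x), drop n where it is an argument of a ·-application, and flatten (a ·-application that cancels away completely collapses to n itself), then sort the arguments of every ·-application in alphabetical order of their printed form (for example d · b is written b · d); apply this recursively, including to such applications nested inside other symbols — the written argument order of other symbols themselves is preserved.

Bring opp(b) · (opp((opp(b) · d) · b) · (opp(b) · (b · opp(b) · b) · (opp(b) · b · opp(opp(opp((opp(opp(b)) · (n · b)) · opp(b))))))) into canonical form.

Push opp inside:  distribute opp over · and collapse double opp
Collect:  opp(b) · opp(b) · opp(d)

Answer: opp(b) · opp(b) · opp(d)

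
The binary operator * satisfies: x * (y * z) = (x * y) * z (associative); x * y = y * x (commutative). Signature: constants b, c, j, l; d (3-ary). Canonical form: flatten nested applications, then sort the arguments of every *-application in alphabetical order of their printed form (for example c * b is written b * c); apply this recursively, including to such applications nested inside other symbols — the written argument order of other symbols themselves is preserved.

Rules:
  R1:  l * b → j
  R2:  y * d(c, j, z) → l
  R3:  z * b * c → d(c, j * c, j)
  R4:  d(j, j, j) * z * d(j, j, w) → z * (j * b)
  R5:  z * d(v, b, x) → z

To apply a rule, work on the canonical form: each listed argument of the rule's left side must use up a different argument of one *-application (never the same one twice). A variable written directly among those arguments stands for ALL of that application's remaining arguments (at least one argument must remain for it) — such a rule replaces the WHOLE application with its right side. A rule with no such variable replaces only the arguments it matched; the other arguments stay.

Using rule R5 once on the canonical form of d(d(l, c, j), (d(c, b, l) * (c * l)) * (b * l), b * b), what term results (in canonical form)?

Canonical form:  d(d(l, c, j), b * c * d(c, b, l) * l * l, b * b)
Apply R5:  consuming d(c, b, l);  v := c, x := l, z := b * c * l * l
The extension variable absorbs all remaining arguments, so the whole application is rewritten.
New term:  d(d(l, c, j), b * c * l * l, b * b)

Answer: d(d(l, c, j), b * c * l * l, b * b)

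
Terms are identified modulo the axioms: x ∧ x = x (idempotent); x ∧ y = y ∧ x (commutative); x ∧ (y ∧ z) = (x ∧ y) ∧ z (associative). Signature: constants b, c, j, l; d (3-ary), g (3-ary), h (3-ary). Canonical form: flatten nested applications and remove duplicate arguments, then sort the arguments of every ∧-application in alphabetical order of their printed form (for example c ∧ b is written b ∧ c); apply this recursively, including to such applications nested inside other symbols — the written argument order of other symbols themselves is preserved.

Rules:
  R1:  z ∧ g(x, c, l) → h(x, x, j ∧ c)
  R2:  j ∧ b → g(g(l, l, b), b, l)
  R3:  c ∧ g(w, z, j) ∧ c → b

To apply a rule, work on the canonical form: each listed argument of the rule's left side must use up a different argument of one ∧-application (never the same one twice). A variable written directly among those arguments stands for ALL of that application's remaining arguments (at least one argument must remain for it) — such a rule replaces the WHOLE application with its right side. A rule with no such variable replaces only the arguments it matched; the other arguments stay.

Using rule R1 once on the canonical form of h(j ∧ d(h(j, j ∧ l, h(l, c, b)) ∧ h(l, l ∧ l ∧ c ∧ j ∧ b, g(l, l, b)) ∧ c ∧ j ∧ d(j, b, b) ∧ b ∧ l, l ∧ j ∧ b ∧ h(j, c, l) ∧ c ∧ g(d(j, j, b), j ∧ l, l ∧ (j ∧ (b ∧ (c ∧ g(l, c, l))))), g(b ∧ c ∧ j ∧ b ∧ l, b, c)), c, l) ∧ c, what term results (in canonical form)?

Answer: c ∧ h(d(b ∧ c ∧ d(j, b, b) ∧ h(j, j ∧ l, h(l, c, b)) ∧ h(l, b ∧ c ∧ j ∧ l, g(l, l, b)) ∧ j ∧ l, b ∧ c ∧ g(d(j, j, b), j ∧ l, h(l, l, c ∧ j)) ∧ h(j, c, l) ∧ j ∧ l, g(b ∧ c ∧ j ∧ l, b, c)) ∧ j, c, l)

Derivation:
Canonical form:  c ∧ h(d(b ∧ c ∧ d(j, b, b) ∧ h(j, j ∧ l, h(l, c, b)) ∧ h(l, b ∧ c ∧ j ∧ l, g(l, l, b)) ∧ j ∧ l, b ∧ c ∧ g(d(j, j, b), j ∧ l, b ∧ c ∧ g(l, c, l) ∧ j ∧ l) ∧ h(j, c, l) ∧ j ∧ l, g(b ∧ c ∧ j ∧ l, b, c)) ∧ j, c, l)
Match R1:  consume g(l, c, l);  x := l, z := b ∧ c ∧ j ∧ l
The variable takes the whole remainder — replace the entire application.
Result:  c ∧ h(d(b ∧ c ∧ d(j, b, b) ∧ h(j, j ∧ l, h(l, c, b)) ∧ h(l, b ∧ c ∧ j ∧ l, g(l, l, b)) ∧ j ∧ l, b ∧ c ∧ g(d(j, j, b), j ∧ l, h(l, l, c ∧ j)) ∧ h(j, c, l) ∧ j ∧ l, g(b ∧ c ∧ j ∧ l, b, c)) ∧ j, c, l)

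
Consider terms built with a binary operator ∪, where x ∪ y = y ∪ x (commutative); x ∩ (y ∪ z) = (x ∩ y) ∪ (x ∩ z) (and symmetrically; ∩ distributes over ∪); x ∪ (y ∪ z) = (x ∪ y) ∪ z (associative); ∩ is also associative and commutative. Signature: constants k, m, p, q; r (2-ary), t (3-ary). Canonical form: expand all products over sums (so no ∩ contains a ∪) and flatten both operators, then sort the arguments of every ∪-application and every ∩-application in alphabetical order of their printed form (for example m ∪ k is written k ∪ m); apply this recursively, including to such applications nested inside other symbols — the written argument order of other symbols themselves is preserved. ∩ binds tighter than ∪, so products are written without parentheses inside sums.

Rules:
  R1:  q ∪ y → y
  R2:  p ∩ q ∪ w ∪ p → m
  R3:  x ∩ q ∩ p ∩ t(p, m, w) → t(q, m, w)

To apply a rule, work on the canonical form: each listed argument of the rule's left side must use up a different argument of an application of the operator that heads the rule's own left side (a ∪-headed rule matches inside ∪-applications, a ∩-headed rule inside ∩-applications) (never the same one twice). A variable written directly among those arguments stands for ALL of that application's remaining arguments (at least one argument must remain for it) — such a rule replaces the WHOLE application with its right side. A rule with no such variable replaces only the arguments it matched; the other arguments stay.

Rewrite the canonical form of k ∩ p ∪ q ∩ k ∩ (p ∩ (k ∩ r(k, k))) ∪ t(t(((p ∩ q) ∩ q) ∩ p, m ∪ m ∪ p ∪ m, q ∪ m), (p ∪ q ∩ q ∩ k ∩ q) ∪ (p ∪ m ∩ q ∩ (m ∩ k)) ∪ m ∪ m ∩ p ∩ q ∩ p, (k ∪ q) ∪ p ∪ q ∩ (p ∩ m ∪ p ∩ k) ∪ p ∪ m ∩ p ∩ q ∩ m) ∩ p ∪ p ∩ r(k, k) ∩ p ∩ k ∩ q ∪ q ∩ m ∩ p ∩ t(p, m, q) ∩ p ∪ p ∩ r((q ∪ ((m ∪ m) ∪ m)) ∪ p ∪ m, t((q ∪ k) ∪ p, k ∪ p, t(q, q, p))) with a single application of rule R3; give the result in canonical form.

Canonical form:  k ∩ k ∩ p ∩ q ∩ r(k, k) ∪ k ∩ p ∪ k ∩ p ∩ p ∩ q ∩ r(k, k) ∪ m ∩ p ∩ p ∩ q ∩ t(p, m, q) ∪ p ∩ r(m ∪ m ∪ m ∪ m ∪ p ∪ q, t(k ∪ p ∪ q, k ∪ p, t(q, q, p))) ∪ p ∩ t(t(p ∩ p ∩ q ∩ q, m ∪ m ∪ m ∪ p, m ∪ q), k ∩ m ∩ m ∩ q ∪ k ∩ q ∩ q ∩ q ∪ m ∪ m ∩ p ∩ p ∩ q ∪ p ∪ p, k ∪ k ∩ p ∩ q ∪ m ∩ m ∩ p ∩ q ∪ m ∩ p ∩ q ∪ p ∪ p ∪ q)
R3 matches:  uses p, q, t(p, m, q);  w := q, x := m ∩ p
The extension variable absorbs all remaining arguments, so the whole application is rewritten.
New term:  k ∩ k ∩ p ∩ q ∩ r(k, k) ∪ k ∩ p ∪ k ∩ p ∩ p ∩ q ∩ r(k, k) ∪ p ∩ r(m ∪ m ∪ m ∪ m ∪ p ∪ q, t(k ∪ p ∪ q, k ∪ p, t(q, q, p))) ∪ p ∩ t(t(p ∩ p ∩ q ∩ q, m ∪ m ∪ m ∪ p, m ∪ q), k ∩ m ∩ m ∩ q ∪ k ∩ q ∩ q ∩ q ∪ m ∪ m ∩ p ∩ p ∩ q ∪ p ∪ p, k ∪ k ∩ p ∩ q ∪ m ∩ m ∩ p ∩ q ∪ m ∩ p ∩ q ∪ p ∪ p ∪ q) ∪ t(q, m, q)

Answer: k ∩ k ∩ p ∩ q ∩ r(k, k) ∪ k ∩ p ∪ k ∩ p ∩ p ∩ q ∩ r(k, k) ∪ p ∩ r(m ∪ m ∪ m ∪ m ∪ p ∪ q, t(k ∪ p ∪ q, k ∪ p, t(q, q, p))) ∪ p ∩ t(t(p ∩ p ∩ q ∩ q, m ∪ m ∪ m ∪ p, m ∪ q), k ∩ m ∩ m ∩ q ∪ k ∩ q ∩ q ∩ q ∪ m ∪ m ∩ p ∩ p ∩ q ∪ p ∪ p, k ∪ k ∩ p ∩ q ∪ m ∩ m ∩ p ∩ q ∪ m ∩ p ∩ q ∪ p ∪ p ∪ q) ∪ t(q, m, q)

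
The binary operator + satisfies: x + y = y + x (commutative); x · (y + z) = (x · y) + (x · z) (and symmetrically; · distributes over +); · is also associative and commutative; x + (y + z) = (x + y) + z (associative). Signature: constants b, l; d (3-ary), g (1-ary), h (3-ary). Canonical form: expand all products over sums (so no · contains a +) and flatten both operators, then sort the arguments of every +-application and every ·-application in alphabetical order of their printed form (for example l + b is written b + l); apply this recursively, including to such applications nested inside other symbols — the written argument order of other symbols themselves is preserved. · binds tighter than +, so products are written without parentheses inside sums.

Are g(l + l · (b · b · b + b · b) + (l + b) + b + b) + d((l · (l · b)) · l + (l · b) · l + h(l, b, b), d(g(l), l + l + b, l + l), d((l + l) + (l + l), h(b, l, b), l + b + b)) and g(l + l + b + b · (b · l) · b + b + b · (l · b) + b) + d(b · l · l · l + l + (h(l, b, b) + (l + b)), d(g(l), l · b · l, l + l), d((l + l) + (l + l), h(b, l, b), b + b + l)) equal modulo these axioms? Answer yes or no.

Answer: no — d(b · l · l + b · l · l · l + h(l, b, b), d(g(l), b + l + l, l + l), d(l + l + l + l, h(b, l, b), b + b + l)) + g(b + b + b + b · b · b · l + b · b · l + l + l) vs d(b + b · l · l · l + h(l, b, b) + l + l, d(g(l), b · l · l, l + l), d(l + l + l + l, h(b, l, b), b + b + l)) + g(b + b + b + b · b · b · l + b · b · l + l + l)

Derivation:
Left:  g(l + l · (b · b · b + b · b) + (l + b) + b + b) + d((l · (l · b)) · l + (l · b) · l + h(l, b, b), d(g(l), l + l + b, l + l), d((l + l) + (l + l), h(b, l, b), l + b + b))
  Expand:  g(b + b + b + b · b · b · l + b · b · l + l + l) + d(b · l · l + b · l · l · l + h(l, b, b), d(g(l), b + l + l, l + l), d(l + l + l + l, h(b, l, b), b + b + l))
  Sort arguments:  d(b · l · l + b · l · l · l + h(l, b, b), d(g(l), b + l + l, l + l), d(l + l + l + l, h(b, l, b), b + b + l)) + g(b + b + b + b · b · b · l + b · b · l + l + l)
Right:  g(l + l + b + b · (b · l) · b + b + b · (l · b) + b) + d(b · l · l · l + l + (h(l, b, b) + (l + b)), d(g(l), l · b · l, l + l), d((l + l) + (l + l), h(b, l, b), b + b + l))
  Flatten:  g(b + b + b + b · b · b · l + b · b · l + l + l) + d(b + b · l · l · l + h(l, b, b) + l + l, d(g(l), b · l · l, l + l), d(l + l + l + l, h(b, l, b), b + b + l))
  Sort arguments:  d(b + b · l · l · l + h(l, b, b) + l + l, d(g(l), b · l · l, l + l), d(l + l + l + l, h(b, l, b), b + b + l)) + g(b + b + b + b · b · b · l + b · b · l + l + l)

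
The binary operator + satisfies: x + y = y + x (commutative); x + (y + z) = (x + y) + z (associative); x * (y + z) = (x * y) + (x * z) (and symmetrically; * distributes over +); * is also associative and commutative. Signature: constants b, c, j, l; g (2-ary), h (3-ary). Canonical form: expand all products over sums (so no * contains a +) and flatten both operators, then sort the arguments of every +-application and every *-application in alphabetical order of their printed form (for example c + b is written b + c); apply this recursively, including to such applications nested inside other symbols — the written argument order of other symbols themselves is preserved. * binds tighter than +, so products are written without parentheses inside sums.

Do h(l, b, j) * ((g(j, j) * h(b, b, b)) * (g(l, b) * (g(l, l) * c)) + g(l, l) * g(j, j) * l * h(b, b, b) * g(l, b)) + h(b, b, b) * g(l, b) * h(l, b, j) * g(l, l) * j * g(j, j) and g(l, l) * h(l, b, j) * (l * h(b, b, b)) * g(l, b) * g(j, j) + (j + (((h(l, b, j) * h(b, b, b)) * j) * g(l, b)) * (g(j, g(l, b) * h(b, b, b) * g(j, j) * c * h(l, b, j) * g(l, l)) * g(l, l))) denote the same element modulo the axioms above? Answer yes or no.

Left:  h(l, b, j) * ((g(j, j) * h(b, b, b)) * (g(l, b) * (g(l, l) * c)) + g(l, l) * g(j, j) * l * h(b, b, b) * g(l, b)) + h(b, b, b) * g(l, b) * h(l, b, j) * g(l, l) * j * g(j, j)
  Distribute:  c * g(j, j) * g(l, b) * g(l, l) * h(b, b, b) * h(l, b, j) + g(j, j) * g(l, b) * g(l, l) * h(b, b, b) * h(l, b, j) * l + g(j, j) * g(l, b) * g(l, l) * h(b, b, b) * h(l, b, j) * j
  Sort:  c * g(j, j) * g(l, b) * g(l, l) * h(b, b, b) * h(l, b, j) + g(j, j) * g(l, b) * g(l, l) * h(b, b, b) * h(l, b, j) * j + g(j, j) * g(l, b) * g(l, l) * h(b, b, b) * h(l, b, j) * l
Right:  g(l, l) * h(l, b, j) * (l * h(b, b, b)) * g(l, b) * g(j, j) + (j + (((h(l, b, j) * h(b, b, b)) * j) * g(l, b)) * (g(j, g(l, b) * h(b, b, b) * g(j, j) * c * h(l, b, j) * g(l, l)) * g(l, l)))
  Merge nested applications:  g(j, j) * g(l, b) * g(l, l) * h(b, b, b) * h(l, b, j) * l + j + g(j, c * g(j, j) * g(l, b) * g(l, l) * h(b, b, b) * h(l, b, j)) * g(l, b) * g(l, l) * h(b, b, b) * h(l, b, j) * j
  Sort:  g(j, c * g(j, j) * g(l, b) * g(l, l) * h(b, b, b) * h(l, b, j)) * g(l, b) * g(l, l) * h(b, b, b) * h(l, b, j) * j + g(j, j) * g(l, b) * g(l, l) * h(b, b, b) * h(l, b, j) * l + j

Answer: no — c * g(j, j) * g(l, b) * g(l, l) * h(b, b, b) * h(l, b, j) + g(j, j) * g(l, b) * g(l, l) * h(b, b, b) * h(l, b, j) * j + g(j, j) * g(l, b) * g(l, l) * h(b, b, b) * h(l, b, j) * l vs g(j, c * g(j, j) * g(l, b) * g(l, l) * h(b, b, b) * h(l, b, j)) * g(l, b) * g(l, l) * h(b, b, b) * h(l, b, j) * j + g(j, j) * g(l, b) * g(l, l) * h(b, b, b) * h(l, b, j) * l + j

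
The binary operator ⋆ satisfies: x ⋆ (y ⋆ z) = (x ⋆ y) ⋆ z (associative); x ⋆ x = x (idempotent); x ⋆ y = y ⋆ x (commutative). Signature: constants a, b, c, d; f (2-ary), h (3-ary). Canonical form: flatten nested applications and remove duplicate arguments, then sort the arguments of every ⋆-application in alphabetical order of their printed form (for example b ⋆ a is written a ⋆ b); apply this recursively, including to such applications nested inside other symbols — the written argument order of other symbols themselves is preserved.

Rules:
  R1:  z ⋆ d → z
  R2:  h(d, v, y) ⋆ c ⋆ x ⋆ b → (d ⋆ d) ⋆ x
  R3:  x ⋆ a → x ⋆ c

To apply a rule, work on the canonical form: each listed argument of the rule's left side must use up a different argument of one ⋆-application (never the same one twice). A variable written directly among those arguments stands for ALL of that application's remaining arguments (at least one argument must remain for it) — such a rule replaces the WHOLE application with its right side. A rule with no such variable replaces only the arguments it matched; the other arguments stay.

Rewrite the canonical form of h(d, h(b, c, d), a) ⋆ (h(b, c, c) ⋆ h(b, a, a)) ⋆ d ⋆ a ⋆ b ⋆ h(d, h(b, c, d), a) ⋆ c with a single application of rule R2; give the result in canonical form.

Canonical form:  a ⋆ b ⋆ c ⋆ d ⋆ h(b, a, a) ⋆ h(b, c, c) ⋆ h(d, h(b, c, d), a)
Apply R2:  consuming b, c, h(d, h(b, c, d), a);  v := h(b, c, d), x := a ⋆ d ⋆ h(b, a, a) ⋆ h(b, c, c), y := a
The variable takes the whole remainder — replace the entire application.
Result:  a ⋆ d ⋆ h(b, a, a) ⋆ h(b, c, c)

Answer: a ⋆ d ⋆ h(b, a, a) ⋆ h(b, c, c)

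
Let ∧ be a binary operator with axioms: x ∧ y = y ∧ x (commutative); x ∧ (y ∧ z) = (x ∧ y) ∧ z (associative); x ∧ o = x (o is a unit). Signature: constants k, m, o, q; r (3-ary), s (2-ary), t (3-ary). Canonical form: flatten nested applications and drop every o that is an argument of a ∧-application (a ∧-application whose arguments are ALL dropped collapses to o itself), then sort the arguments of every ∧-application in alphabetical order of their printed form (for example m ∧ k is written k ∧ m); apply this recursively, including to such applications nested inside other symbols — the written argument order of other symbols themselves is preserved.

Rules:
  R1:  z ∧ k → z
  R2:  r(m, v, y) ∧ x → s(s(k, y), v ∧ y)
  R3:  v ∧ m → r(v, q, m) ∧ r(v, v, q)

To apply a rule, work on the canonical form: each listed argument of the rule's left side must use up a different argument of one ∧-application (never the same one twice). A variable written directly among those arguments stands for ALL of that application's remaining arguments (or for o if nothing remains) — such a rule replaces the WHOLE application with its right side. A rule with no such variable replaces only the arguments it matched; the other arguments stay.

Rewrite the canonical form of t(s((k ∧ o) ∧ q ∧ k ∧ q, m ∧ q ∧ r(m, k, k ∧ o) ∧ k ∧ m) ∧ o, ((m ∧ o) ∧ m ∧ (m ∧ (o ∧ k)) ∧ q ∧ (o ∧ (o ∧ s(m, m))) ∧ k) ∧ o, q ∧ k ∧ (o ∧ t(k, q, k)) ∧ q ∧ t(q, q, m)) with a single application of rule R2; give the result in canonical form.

Answer: t(s(k ∧ k ∧ q ∧ q, s(s(k, k), k ∧ k)), k ∧ k ∧ m ∧ m ∧ m ∧ q ∧ s(m, m), k ∧ q ∧ q ∧ t(k, q, k) ∧ t(q, q, m))

Derivation:
Canonical form:  t(s(k ∧ k ∧ q ∧ q, k ∧ m ∧ m ∧ q ∧ r(m, k, k)), k ∧ k ∧ m ∧ m ∧ m ∧ q ∧ s(m, m), k ∧ q ∧ q ∧ t(k, q, k) ∧ t(q, q, m))
Match R2:  consume r(m, k, k);  v := k, x := k ∧ m ∧ m ∧ q, y := k
The extension variable absorbs all remaining arguments, so the whole application is rewritten.
Giving:  t(s(k ∧ k ∧ q ∧ q, s(s(k, k), k ∧ k)), k ∧ k ∧ m ∧ m ∧ m ∧ q ∧ s(m, m), k ∧ q ∧ q ∧ t(k, q, k) ∧ t(q, q, m))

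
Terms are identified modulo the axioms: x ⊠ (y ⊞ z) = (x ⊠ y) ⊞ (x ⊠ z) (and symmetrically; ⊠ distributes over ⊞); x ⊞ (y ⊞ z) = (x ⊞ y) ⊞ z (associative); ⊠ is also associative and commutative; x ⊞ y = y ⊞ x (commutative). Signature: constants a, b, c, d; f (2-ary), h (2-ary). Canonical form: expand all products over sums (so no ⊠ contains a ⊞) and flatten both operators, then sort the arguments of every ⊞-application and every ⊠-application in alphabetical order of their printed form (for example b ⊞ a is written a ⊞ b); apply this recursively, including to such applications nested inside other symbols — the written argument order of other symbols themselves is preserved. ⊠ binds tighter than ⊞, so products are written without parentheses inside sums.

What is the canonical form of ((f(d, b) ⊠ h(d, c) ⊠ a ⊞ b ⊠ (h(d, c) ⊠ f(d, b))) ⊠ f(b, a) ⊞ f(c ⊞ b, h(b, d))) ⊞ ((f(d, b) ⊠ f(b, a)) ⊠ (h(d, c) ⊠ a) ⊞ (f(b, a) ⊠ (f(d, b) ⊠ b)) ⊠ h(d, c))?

Expand:  a ⊠ f(b, a) ⊠ f(d, b) ⊠ h(d, c) ⊞ b ⊠ f(b, a) ⊠ f(d, b) ⊠ h(d, c) ⊞ f(b ⊞ c, h(b, d)) ⊞ a ⊠ f(b, a) ⊠ f(d, b) ⊠ h(d, c) ⊞ b ⊠ f(b, a) ⊠ f(d, b) ⊠ h(d, c)
Order the arguments:  a ⊠ f(b, a) ⊠ f(d, b) ⊠ h(d, c) ⊞ a ⊠ f(b, a) ⊠ f(d, b) ⊠ h(d, c) ⊞ b ⊠ f(b, a) ⊠ f(d, b) ⊠ h(d, c) ⊞ b ⊠ f(b, a) ⊠ f(d, b) ⊠ h(d, c) ⊞ f(b ⊞ c, h(b, d))

Answer: a ⊠ f(b, a) ⊠ f(d, b) ⊠ h(d, c) ⊞ a ⊠ f(b, a) ⊠ f(d, b) ⊠ h(d, c) ⊞ b ⊠ f(b, a) ⊠ f(d, b) ⊠ h(d, c) ⊞ b ⊠ f(b, a) ⊠ f(d, b) ⊠ h(d, c) ⊞ f(b ⊞ c, h(b, d))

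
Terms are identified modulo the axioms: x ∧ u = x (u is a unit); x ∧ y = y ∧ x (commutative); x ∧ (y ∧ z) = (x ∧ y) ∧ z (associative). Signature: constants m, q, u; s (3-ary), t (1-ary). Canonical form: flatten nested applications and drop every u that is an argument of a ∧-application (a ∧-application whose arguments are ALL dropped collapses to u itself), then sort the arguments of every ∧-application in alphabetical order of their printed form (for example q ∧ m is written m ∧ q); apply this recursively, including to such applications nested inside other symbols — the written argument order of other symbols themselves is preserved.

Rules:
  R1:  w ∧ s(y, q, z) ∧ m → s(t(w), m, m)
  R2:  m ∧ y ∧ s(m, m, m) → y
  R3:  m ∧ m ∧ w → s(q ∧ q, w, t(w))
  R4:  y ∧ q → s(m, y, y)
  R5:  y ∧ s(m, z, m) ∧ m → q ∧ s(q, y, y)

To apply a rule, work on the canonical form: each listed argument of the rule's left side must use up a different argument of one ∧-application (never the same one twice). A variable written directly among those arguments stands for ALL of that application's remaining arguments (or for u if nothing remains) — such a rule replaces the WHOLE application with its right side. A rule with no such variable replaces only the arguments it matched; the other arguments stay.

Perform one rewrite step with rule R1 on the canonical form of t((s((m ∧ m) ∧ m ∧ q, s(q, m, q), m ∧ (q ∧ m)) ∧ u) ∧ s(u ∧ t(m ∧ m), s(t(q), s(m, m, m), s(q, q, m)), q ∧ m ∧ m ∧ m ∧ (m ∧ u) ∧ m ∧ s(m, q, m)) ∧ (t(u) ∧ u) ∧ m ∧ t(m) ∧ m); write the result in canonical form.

Canonical form:  t(m ∧ m ∧ s(m ∧ m ∧ m ∧ q, s(q, m, q), m ∧ m ∧ q) ∧ s(t(m ∧ m), s(t(q), s(m, m, m), s(q, q, m)), m ∧ m ∧ m ∧ m ∧ m ∧ q ∧ s(m, q, m)) ∧ t(m) ∧ t(u))
R1 matches:  uses m, s(m, q, m);  w := m ∧ m ∧ m ∧ m ∧ q, y := m, z := m
The variable takes the whole remainder — replace the entire application.
Giving:  t(m ∧ m ∧ s(m ∧ m ∧ m ∧ q, s(q, m, q), m ∧ m ∧ q) ∧ s(t(m ∧ m), s(t(q), s(m, m, m), s(q, q, m)), s(t(m ∧ m ∧ m ∧ m ∧ q), m, m)) ∧ t(m) ∧ t(u))

Answer: t(m ∧ m ∧ s(m ∧ m ∧ m ∧ q, s(q, m, q), m ∧ m ∧ q) ∧ s(t(m ∧ m), s(t(q), s(m, m, m), s(q, q, m)), s(t(m ∧ m ∧ m ∧ m ∧ q), m, m)) ∧ t(m) ∧ t(u))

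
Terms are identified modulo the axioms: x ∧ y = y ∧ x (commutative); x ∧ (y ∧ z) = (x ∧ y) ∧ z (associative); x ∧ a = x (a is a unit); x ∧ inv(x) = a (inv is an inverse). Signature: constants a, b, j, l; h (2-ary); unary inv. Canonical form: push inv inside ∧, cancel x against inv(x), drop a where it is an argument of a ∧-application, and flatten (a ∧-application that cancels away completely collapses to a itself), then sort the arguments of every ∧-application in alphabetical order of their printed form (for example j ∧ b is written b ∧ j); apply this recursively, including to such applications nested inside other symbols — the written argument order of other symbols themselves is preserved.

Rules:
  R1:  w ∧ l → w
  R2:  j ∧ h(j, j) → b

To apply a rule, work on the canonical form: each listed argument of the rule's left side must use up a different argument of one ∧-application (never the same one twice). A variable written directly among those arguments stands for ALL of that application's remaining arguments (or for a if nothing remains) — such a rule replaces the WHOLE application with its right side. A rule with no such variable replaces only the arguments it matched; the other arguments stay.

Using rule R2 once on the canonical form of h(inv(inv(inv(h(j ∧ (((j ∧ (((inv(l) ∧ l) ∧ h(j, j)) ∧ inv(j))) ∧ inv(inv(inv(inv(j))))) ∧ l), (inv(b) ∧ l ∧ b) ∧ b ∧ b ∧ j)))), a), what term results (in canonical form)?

Canonical form:  h(inv(h(h(j, j) ∧ j ∧ j ∧ l, b ∧ b ∧ j ∧ l)), a)
Match R2:  consume h(j, j), j
New term:  h(inv(h(b ∧ j ∧ l, b ∧ b ∧ j ∧ l)), a)

Answer: h(inv(h(b ∧ j ∧ l, b ∧ b ∧ j ∧ l)), a)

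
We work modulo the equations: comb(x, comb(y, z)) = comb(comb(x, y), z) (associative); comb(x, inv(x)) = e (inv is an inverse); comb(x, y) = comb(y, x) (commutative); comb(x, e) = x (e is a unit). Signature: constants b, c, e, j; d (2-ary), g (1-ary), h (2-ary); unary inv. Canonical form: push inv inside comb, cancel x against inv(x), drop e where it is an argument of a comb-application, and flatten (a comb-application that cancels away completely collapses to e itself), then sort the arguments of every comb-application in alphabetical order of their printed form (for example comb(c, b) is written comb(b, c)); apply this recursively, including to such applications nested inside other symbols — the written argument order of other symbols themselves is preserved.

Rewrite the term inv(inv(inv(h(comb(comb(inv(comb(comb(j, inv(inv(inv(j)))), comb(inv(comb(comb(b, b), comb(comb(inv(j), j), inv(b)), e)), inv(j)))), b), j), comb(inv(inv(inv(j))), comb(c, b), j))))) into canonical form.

Push inv inside:  distribute inv over comb and collapse double inv
Combine occurrences:  inv(h(comb(b, b, j, j), comb(b, c)))

Answer: inv(h(comb(b, b, j, j), comb(b, c)))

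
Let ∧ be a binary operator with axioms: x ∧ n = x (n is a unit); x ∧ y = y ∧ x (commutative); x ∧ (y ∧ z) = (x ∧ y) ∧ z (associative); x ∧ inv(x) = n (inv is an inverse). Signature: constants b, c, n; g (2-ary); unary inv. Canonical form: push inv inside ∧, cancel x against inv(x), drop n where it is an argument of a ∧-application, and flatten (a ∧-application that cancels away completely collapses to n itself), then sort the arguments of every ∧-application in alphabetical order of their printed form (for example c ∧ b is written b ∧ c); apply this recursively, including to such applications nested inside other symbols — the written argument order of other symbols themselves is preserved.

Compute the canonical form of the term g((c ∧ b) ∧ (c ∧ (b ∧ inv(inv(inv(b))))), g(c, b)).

Answer: g(b ∧ c ∧ c, g(c, b))

Derivation:
Descend into:  (c ∧ b) ∧ (c ∧ (b ∧ inv(inv(inv(b)))))
Push inv inside:  distribute inv over ∧ and collapse double inv
Combine occurrences:  c ∧ c ∧ b
Sort arguments:  b ∧ c ∧ c
Reassemble:  g(b ∧ c ∧ c, g(c, b))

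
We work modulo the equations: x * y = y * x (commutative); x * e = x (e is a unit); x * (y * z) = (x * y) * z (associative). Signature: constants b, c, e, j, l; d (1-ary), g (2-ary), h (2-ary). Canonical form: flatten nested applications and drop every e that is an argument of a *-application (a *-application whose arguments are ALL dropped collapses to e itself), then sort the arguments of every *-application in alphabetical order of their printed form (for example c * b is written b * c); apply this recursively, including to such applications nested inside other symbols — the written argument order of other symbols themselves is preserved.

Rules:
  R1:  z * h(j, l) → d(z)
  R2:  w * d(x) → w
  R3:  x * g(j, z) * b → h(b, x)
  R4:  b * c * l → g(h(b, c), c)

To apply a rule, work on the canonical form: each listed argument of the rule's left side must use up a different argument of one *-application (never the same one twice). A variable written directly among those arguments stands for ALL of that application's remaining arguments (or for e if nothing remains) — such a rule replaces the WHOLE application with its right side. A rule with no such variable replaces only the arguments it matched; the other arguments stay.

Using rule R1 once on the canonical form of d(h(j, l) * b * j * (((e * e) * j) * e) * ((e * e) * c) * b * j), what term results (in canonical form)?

Answer: d(d(b * b * c * j * j * j))

Derivation:
Canonical form:  d(b * b * c * h(j, l) * j * j * j)
R1 matches:  uses h(j, l);  z := b * b * c * j * j * j
The extension variable absorbs all remaining arguments, so the whole application is rewritten.
Giving:  d(d(b * b * c * j * j * j))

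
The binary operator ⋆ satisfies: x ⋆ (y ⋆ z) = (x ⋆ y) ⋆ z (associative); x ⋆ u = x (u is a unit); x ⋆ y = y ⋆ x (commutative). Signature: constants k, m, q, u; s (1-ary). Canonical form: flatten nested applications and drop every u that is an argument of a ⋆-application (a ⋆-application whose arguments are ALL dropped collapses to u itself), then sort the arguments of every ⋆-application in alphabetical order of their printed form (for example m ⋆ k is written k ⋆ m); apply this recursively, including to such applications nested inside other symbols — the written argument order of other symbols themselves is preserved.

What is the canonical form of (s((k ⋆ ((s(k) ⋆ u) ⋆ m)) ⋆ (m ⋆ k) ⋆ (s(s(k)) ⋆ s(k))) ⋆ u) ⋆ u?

Merge nested applications:  s((k ⋆ ((s(k) ⋆ u) ⋆ m)) ⋆ (m ⋆ k) ⋆ (s(s(k)) ⋆ s(k))) ⋆ u ⋆ u
Inside:  s((k ⋆ ((s(k) ⋆ u) ⋆ m)) ⋆ (m ⋆ k) ⋆ (s(s(k)) ⋆ s(k)))  →  s(k ⋆ k ⋆ m ⋆ m ⋆ s(k) ⋆ s(k) ⋆ s(s(k)))
Units out:  drop u (×2)
Sort:  s(k ⋆ k ⋆ m ⋆ m ⋆ s(k) ⋆ s(k) ⋆ s(s(k)))

Answer: s(k ⋆ k ⋆ m ⋆ m ⋆ s(k) ⋆ s(k) ⋆ s(s(k)))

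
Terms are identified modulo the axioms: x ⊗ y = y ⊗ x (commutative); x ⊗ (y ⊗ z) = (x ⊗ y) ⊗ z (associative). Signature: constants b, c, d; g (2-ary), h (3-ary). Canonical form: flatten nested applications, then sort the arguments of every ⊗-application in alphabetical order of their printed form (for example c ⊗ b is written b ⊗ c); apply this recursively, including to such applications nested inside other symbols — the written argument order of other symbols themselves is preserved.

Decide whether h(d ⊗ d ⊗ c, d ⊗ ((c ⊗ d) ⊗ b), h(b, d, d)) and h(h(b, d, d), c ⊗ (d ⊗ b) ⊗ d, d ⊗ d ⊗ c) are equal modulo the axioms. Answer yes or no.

Left:  h(d ⊗ d ⊗ c, d ⊗ ((c ⊗ d) ⊗ b), h(b, d, d))
  Work inside:  d ⊗ ((c ⊗ d) ⊗ b)
  Flatten:  d ⊗ c ⊗ d ⊗ b
  Sort:  b ⊗ c ⊗ d ⊗ d
  Rebuild:  h(c ⊗ d ⊗ d, b ⊗ c ⊗ d ⊗ d, h(b, d, d))
Right:  h(h(b, d, d), c ⊗ (d ⊗ b) ⊗ d, d ⊗ d ⊗ c)
  Descend into:  c ⊗ (d ⊗ b) ⊗ d
  Un-nest:  c ⊗ d ⊗ b ⊗ d
  Sort arguments:  b ⊗ c ⊗ d ⊗ d
  Put back:  h(h(b, d, d), b ⊗ c ⊗ d ⊗ d, c ⊗ d ⊗ d)

Answer: no — h(c ⊗ d ⊗ d, b ⊗ c ⊗ d ⊗ d, h(b, d, d)) vs h(h(b, d, d), b ⊗ c ⊗ d ⊗ d, c ⊗ d ⊗ d)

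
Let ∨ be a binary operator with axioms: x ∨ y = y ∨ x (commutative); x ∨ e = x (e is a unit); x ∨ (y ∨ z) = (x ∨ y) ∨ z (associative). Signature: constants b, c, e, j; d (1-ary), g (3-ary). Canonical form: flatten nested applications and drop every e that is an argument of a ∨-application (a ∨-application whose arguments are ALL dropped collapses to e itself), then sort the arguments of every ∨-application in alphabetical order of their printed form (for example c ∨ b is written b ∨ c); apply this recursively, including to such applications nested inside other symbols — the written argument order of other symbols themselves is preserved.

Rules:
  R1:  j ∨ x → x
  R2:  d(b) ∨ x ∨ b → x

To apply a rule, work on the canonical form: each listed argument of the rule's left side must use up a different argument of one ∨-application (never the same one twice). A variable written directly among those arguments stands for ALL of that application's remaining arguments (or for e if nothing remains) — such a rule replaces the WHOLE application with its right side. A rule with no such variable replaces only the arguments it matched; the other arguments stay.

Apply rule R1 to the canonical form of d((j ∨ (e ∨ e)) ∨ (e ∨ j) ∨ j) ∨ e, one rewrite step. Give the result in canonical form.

Answer: d(j ∨ j)

Derivation:
Canonical form:  d(j ∨ j ∨ j)
Apply R1:  consuming j;  x := j ∨ j
The variable takes the whole remainder — replace the entire application.
Giving:  d(j ∨ j)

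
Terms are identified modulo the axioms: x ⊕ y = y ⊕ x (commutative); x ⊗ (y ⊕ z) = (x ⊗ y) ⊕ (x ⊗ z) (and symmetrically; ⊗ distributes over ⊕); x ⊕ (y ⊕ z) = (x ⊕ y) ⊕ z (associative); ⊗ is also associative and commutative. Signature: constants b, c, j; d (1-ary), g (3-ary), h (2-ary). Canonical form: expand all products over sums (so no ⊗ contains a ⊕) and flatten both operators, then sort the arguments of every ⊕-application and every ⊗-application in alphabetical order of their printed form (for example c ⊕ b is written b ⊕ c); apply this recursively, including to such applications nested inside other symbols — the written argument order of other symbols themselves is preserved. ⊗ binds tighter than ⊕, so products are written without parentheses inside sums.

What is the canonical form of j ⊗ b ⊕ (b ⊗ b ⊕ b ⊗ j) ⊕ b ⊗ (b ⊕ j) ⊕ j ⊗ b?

Answer: b ⊗ b ⊕ b ⊗ b ⊕ b ⊗ j ⊕ b ⊗ j ⊕ b ⊗ j ⊕ b ⊗ j

Derivation:
Expand products over sums:  b ⊗ j ⊕ b ⊗ b ⊕ b ⊗ j ⊕ b ⊗ b ⊕ b ⊗ j ⊕ b ⊗ j
Sort arguments:  b ⊗ b ⊕ b ⊗ b ⊕ b ⊗ j ⊕ b ⊗ j ⊕ b ⊗ j ⊕ b ⊗ j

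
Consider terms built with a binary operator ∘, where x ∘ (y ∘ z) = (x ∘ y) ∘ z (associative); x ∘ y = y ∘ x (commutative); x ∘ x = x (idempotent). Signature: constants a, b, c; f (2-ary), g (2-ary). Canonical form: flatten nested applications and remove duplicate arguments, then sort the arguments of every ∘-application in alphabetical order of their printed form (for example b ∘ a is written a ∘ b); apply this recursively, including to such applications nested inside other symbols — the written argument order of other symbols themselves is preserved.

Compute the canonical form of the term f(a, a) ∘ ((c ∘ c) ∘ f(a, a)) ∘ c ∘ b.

Flatten:  f(a, a) ∘ c ∘ c ∘ f(a, a) ∘ c ∘ b
Drop duplicates:  drop duplicate c, f(a, a), c
Sort:  b ∘ c ∘ f(a, a)

Answer: b ∘ c ∘ f(a, a)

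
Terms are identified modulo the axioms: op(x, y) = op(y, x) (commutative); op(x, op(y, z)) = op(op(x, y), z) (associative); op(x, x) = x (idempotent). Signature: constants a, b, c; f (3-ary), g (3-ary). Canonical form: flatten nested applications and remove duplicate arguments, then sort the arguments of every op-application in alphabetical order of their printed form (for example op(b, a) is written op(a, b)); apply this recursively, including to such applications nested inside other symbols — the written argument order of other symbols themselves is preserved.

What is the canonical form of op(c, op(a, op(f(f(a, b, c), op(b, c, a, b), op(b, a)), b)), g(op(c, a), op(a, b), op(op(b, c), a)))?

Answer: op(a, b, c, f(f(a, b, c), op(a, b, c), op(a, b)), g(op(a, c), op(a, b), op(a, b, c)))

Derivation:
Merge nested applications:  op(c, a, f(f(a, b, c), op(b, c, a, b), op(b, a)), b, g(op(c, a), op(a, b), op(op(b, c), a)))
Simplify inside:  f(f(a, b, c), op(b, c, a, b), op(b, a))  →  f(f(a, b, c), op(a, b, c), op(a, b))
Canonicalize subterm:  g(op(c, a), op(a, b), op(op(b, c), a))  →  g(op(a, c), op(a, b), op(a, b, c))
Sort:  op(a, b, c, f(f(a, b, c), op(a, b, c), op(a, b)), g(op(a, c), op(a, b), op(a, b, c)))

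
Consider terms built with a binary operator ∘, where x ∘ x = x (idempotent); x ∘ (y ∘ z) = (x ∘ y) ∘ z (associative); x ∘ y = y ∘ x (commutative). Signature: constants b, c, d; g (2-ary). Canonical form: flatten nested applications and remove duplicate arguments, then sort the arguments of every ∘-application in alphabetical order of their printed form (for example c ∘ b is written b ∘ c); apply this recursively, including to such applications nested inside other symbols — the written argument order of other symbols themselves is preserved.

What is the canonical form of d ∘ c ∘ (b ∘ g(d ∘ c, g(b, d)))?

Answer: b ∘ c ∘ d ∘ g(c ∘ d, g(b, d))

Derivation:
Un-nest:  d ∘ c ∘ b ∘ g(d ∘ c, g(b, d))
Inside:  g(d ∘ c, g(b, d))  →  g(c ∘ d, g(b, d))
Sort arguments:  b ∘ c ∘ d ∘ g(c ∘ d, g(b, d))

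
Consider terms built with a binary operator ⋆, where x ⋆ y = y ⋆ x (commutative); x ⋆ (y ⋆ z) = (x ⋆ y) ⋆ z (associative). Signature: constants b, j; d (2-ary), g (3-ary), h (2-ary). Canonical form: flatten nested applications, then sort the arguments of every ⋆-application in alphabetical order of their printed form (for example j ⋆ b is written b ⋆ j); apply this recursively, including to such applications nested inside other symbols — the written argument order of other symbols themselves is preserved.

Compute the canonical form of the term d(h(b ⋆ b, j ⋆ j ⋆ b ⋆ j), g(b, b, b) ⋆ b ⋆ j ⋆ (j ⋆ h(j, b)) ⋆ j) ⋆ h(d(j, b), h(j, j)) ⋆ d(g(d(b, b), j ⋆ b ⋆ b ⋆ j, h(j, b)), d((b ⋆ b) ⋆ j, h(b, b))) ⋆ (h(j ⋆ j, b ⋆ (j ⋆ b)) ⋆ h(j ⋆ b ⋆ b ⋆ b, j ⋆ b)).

Flatten:  d(h(b ⋆ b, j ⋆ j ⋆ b ⋆ j), g(b, b, b) ⋆ b ⋆ j ⋆ (j ⋆ h(j, b)) ⋆ j) ⋆ h(d(j, b), h(j, j)) ⋆ d(g(d(b, b), j ⋆ b ⋆ b ⋆ j, h(j, b)), d((b ⋆ b) ⋆ j, h(b, b))) ⋆ h(j ⋆ j, b ⋆ (j ⋆ b)) ⋆ h(j ⋆ b ⋆ b ⋆ b, j ⋆ b)
Inside:  d(h(b ⋆ b, j ⋆ j ⋆ b ⋆ j), g(b, b, b) ⋆ b ⋆ j ⋆ (j ⋆ h(j, b)) ⋆ j)  →  d(h(b ⋆ b, b ⋆ j ⋆ j ⋆ j), b ⋆ g(b, b, b) ⋆ h(j, b) ⋆ j ⋆ j ⋆ j)
Inside:  d(g(d(b, b), j ⋆ b ⋆ b ⋆ j, h(j, b)), d((b ⋆ b) ⋆ j, h(b, b)))  →  d(g(d(b, b), b ⋆ b ⋆ j ⋆ j, h(j, b)), d(b ⋆ b ⋆ j, h(b, b)))
Canonicalize subterm:  h(j ⋆ j, b ⋆ (j ⋆ b))  →  h(j ⋆ j, b ⋆ b ⋆ j)
Order the arguments:  d(g(d(b, b), b ⋆ b ⋆ j ⋆ j, h(j, b)), d(b ⋆ b ⋆ j, h(b, b))) ⋆ d(h(b ⋆ b, b ⋆ j ⋆ j ⋆ j), b ⋆ g(b, b, b) ⋆ h(j, b) ⋆ j ⋆ j ⋆ j) ⋆ h(b ⋆ b ⋆ b ⋆ j, b ⋆ j) ⋆ h(d(j, b), h(j, j)) ⋆ h(j ⋆ j, b ⋆ b ⋆ j)

Answer: d(g(d(b, b), b ⋆ b ⋆ j ⋆ j, h(j, b)), d(b ⋆ b ⋆ j, h(b, b))) ⋆ d(h(b ⋆ b, b ⋆ j ⋆ j ⋆ j), b ⋆ g(b, b, b) ⋆ h(j, b) ⋆ j ⋆ j ⋆ j) ⋆ h(b ⋆ b ⋆ b ⋆ j, b ⋆ j) ⋆ h(d(j, b), h(j, j)) ⋆ h(j ⋆ j, b ⋆ b ⋆ j)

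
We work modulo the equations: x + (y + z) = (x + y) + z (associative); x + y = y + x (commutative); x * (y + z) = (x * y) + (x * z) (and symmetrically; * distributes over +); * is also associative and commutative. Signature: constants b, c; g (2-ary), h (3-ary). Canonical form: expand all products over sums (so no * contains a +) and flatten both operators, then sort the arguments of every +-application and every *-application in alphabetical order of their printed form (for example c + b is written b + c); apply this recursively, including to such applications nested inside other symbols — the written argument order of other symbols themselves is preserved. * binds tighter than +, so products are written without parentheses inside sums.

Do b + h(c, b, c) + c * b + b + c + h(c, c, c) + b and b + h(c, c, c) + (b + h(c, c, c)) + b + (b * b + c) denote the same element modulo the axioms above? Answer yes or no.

Answer: no — b + b + b + b * c + c + h(c, b, c) + h(c, c, c) vs b + b + b + b * b + c + h(c, c, c) + h(c, c, c)

Derivation:
Left:  b + h(c, b, c) + c * b + b + c + h(c, c, c) + b
  Flatten:  b + h(c, b, c) + b * c + b + c + h(c, c, c) + b
  Sort arguments:  b + b + b + b * c + c + h(c, b, c) + h(c, c, c)
Right:  b + h(c, c, c) + (b + h(c, c, c)) + b + (b * b + c)
  Un-nest:  b + h(c, c, c) + b + h(c, c, c) + b + b * b + c
  Order the arguments:  b + b + b + b * b + c + h(c, c, c) + h(c, c, c)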